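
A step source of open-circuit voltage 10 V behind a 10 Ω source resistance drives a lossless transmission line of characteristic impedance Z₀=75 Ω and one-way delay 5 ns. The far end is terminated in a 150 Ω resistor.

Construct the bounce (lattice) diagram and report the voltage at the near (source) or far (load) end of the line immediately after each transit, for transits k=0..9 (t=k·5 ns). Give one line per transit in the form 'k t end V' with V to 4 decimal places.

Γ_L=0.333333, Γ_S=-0.764706; launch V₁=10·75/85=8.823529
k=0 src: V=8.8235
k=1 load: inc=8.823529, refl=8.823529·0.333333=2.9412; V=0.000000+8.823529+2.941176=11.7647
k=2 src: inc=2.941176, refl=2.941176·-0.764706=-2.2491; V=8.823529+2.941176+-2.249135=9.5156
k=3 load: inc=-2.249135, refl=-2.249135·0.333333=-0.7497; V=11.764706+-2.249135+-0.749712=8.7659
k=4 src: inc=-0.749712, refl=-0.749712·-0.764706=0.5733; V=9.515571+-0.749712+0.573309=9.3392
k=5 load: inc=0.573309, refl=0.573309·0.333333=0.1911; V=8.765859+0.573309+0.191103=9.5303
k=6 src: inc=0.191103, refl=0.191103·-0.764706=-0.1461; V=9.339168+0.191103+-0.146138=9.3841
k=7 load: inc=-0.146138, refl=-0.146138·0.333333=-0.0487; V=9.530271+-0.146138+-0.048713=9.3354
k=8 src: inc=-0.048713, refl=-0.048713·-0.764706=0.0373; V=9.384134+-0.048713+0.037251=9.3727
k=9 load: inc=0.037251, refl=0.037251·0.333333=0.0124; V=9.335421+0.037251+0.012417=9.3851

0 0 source 8.8235
1 5 load 11.7647
2 10 source 9.5156
3 15 load 8.7659
4 20 source 9.3392
5 25 load 9.5303
6 30 source 9.3841
7 35 load 9.3354
8 40 source 9.3727
9 45 load 9.3851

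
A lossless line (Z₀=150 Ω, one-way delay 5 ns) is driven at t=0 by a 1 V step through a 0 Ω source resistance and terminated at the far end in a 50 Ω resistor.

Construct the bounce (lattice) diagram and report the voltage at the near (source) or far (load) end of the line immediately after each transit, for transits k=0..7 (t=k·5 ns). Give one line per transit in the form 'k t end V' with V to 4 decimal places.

0 0 source 1.0000
1 5 load 0.5000
2 10 source 1.0000
3 15 load 0.7500
4 20 source 1.0000
5 25 load 0.8750
6 30 source 1.0000
7 35 load 0.9375

Γ_L=-0.500000, Γ_S=-1.000000; launch V₁=1·150/150=1.000000
k=0 src: V=1.0000
k=1 load: inc=1.000000, refl=1.000000·-0.500000=-0.5000; V=0.000000+1.000000+-0.500000=0.5000
k=2 src: inc=-0.500000, refl=-0.500000·-1.000000=0.5000; V=1.000000+-0.500000+0.500000=1.0000
k=3 load: inc=0.500000, refl=0.500000·-0.500000=-0.2500; V=0.500000+0.500000+-0.250000=0.7500
k=4 src: inc=-0.250000, refl=-0.250000·-1.000000=0.2500; V=1.000000+-0.250000+0.250000=1.0000
k=5 load: inc=0.250000, refl=0.250000·-0.500000=-0.1250; V=0.750000+0.250000+-0.125000=0.8750
k=6 src: inc=-0.125000, refl=-0.125000·-1.000000=0.1250; V=1.000000+-0.125000+0.125000=1.0000
k=7 load: inc=0.125000, refl=0.125000·-0.500000=-0.0625; V=0.875000+0.125000+-0.062500=0.9375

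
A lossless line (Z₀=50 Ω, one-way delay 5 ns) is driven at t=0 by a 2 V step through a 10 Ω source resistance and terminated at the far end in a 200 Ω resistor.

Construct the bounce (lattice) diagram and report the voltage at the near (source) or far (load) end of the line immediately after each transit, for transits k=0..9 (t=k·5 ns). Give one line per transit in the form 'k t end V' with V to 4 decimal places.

Γ_L=0.600000, Γ_S=-0.666667; launch V₁=2·50/60=1.666667
k=0 src: V=1.6667
k=1 load: inc=1.666667, refl=1.666667·0.600000=1.0000; V=0.000000+1.666667+1.000000=2.6667
k=2 src: inc=1.000000, refl=1.000000·-0.666667=-0.6667; V=1.666667+1.000000+-0.666667=2.0000
k=3 load: inc=-0.666667, refl=-0.666667·0.600000=-0.4000; V=2.666667+-0.666667+-0.400000=1.6000
k=4 src: inc=-0.400000, refl=-0.400000·-0.666667=0.2667; V=2.000000+-0.400000+0.266667=1.8667
k=5 load: inc=0.266667, refl=0.266667·0.600000=0.1600; V=1.600000+0.266667+0.160000=2.0267
k=6 src: inc=0.160000, refl=0.160000·-0.666667=-0.1067; V=1.866667+0.160000+-0.106667=1.9200
k=7 load: inc=-0.106667, refl=-0.106667·0.600000=-0.0640; V=2.026667+-0.106667+-0.064000=1.8560
k=8 src: inc=-0.064000, refl=-0.064000·-0.666667=0.0427; V=1.920000+-0.064000+0.042667=1.8987
k=9 load: inc=0.042667, refl=0.042667·0.600000=0.0256; V=1.856000+0.042667+0.025600=1.9243

0 0 source 1.6667
1 5 load 2.6667
2 10 source 2.0000
3 15 load 1.6000
4 20 source 1.8667
5 25 load 2.0267
6 30 source 1.9200
7 35 load 1.8560
8 40 source 1.8987
9 45 load 1.9243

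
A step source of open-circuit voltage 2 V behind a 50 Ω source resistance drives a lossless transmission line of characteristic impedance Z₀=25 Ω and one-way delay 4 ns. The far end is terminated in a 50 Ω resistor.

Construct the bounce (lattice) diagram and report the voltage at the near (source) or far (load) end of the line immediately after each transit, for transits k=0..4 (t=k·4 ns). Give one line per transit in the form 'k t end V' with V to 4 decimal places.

0 0 source 0.6667
1 4 load 0.8889
2 8 source 0.9630
3 12 load 0.9877
4 16 source 0.9959

Γ_L=0.333333, Γ_S=0.333333; launch V₁=2·25/75=0.666667
k=0 src: V=0.6667
k=1 load: inc=0.666667, refl=0.666667·0.333333=0.2222; V=0.000000+0.666667+0.222222=0.8889
k=2 src: inc=0.222222, refl=0.222222·0.333333=0.0741; V=0.666667+0.222222+0.074074=0.9630
k=3 load: inc=0.074074, refl=0.074074·0.333333=0.0247; V=0.888889+0.074074+0.024691=0.9877
k=4 src: inc=0.024691, refl=0.024691·0.333333=0.0082; V=0.962963+0.024691+0.008230=0.9959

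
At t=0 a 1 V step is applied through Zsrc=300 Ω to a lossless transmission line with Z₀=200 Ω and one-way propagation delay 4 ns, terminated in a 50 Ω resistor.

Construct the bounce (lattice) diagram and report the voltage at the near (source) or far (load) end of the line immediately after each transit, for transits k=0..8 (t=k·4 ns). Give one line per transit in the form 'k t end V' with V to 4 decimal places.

Γ_L=-0.600000, Γ_S=0.200000; launch V₁=1·200/500=0.400000
k=0 src: V=0.4000
k=1 load: inc=0.400000, refl=0.400000·-0.600000=-0.2400; V=0.000000+0.400000+-0.240000=0.1600
k=2 src: inc=-0.240000, refl=-0.240000·0.200000=-0.0480; V=0.400000+-0.240000+-0.048000=0.1120
k=3 load: inc=-0.048000, refl=-0.048000·-0.600000=0.0288; V=0.160000+-0.048000+0.028800=0.1408
k=4 src: inc=0.028800, refl=0.028800·0.200000=0.0058; V=0.112000+0.028800+0.005760=0.1466
k=5 load: inc=0.005760, refl=0.005760·-0.600000=-0.0035; V=0.140800+0.005760+-0.003456=0.1431
k=6 src: inc=-0.003456, refl=-0.003456·0.200000=-0.0007; V=0.146560+-0.003456+-0.000691=0.1424
k=7 load: inc=-0.000691, refl=-0.000691·-0.600000=0.0004; V=0.143104+-0.000691+0.000415=0.1428
k=8 src: inc=0.000415, refl=0.000415·0.200000=0.0001; V=0.142413+0.000415+0.000083=0.1429

0 0 source 0.4000
1 4 load 0.1600
2 8 source 0.1120
3 12 load 0.1408
4 16 source 0.1466
5 20 load 0.1431
6 24 source 0.1424
7 28 load 0.1428
8 32 source 0.1429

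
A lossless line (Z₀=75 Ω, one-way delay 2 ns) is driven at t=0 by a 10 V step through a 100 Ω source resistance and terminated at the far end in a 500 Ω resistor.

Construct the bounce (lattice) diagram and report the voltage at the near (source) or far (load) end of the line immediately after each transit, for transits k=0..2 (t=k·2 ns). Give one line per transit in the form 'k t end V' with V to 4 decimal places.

Γ_L=0.739130, Γ_S=0.142857; launch V₁=10·75/175=4.285714
k=0 src: V=4.2857
k=1 load: inc=4.285714, refl=4.285714·0.739130=3.1677; V=0.000000+4.285714+3.167702=7.4534
k=2 src: inc=3.167702, refl=3.167702·0.142857=0.4525; V=4.285714+3.167702+0.452529=7.9059

0 0 source 4.2857
1 2 load 7.4534
2 4 source 7.9059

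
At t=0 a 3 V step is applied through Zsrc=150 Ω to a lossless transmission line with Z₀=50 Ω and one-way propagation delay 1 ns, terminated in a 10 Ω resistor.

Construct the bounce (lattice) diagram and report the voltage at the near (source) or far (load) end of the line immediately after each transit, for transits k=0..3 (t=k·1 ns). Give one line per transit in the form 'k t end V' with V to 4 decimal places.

Γ_L=-0.666667, Γ_S=0.500000; launch V₁=3·50/200=0.750000
k=0 src: V=0.7500
k=1 load: inc=0.750000, refl=0.750000·-0.666667=-0.5000; V=0.000000+0.750000+-0.500000=0.2500
k=2 src: inc=-0.500000, refl=-0.500000·0.500000=-0.2500; V=0.750000+-0.500000+-0.250000=0.0000
k=3 load: inc=-0.250000, refl=-0.250000·-0.666667=0.1667; V=0.250000+-0.250000+0.166667=0.1667

0 0 source 0.7500
1 1 load 0.2500
2 2 source 0.0000
3 3 load 0.1667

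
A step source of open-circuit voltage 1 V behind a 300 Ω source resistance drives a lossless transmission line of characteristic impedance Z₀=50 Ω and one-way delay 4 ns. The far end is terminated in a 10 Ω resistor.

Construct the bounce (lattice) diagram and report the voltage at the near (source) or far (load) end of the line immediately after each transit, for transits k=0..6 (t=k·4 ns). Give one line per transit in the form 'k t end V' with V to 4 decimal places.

0 0 source 0.1429
1 4 load 0.0476
2 8 source -0.0204
3 12 load 0.0249
4 16 source 0.0573
5 20 load 0.0357
6 24 source 0.0203

Γ_L=-0.666667, Γ_S=0.714286; launch V₁=1·50/350=0.142857
k=0 src: V=0.1429
k=1 load: inc=0.142857, refl=0.142857·-0.666667=-0.0952; V=0.000000+0.142857+-0.095238=0.0476
k=2 src: inc=-0.095238, refl=-0.095238·0.714286=-0.0680; V=0.142857+-0.095238+-0.068027=-0.0204
k=3 load: inc=-0.068027, refl=-0.068027·-0.666667=0.0454; V=0.047619+-0.068027+0.045351=0.0249
k=4 src: inc=0.045351, refl=0.045351·0.714286=0.0324; V=-0.020408+0.045351+0.032394=0.0573
k=5 load: inc=0.032394, refl=0.032394·-0.666667=-0.0216; V=0.024943+0.032394+-0.021596=0.0357
k=6 src: inc=-0.021596, refl=-0.021596·0.714286=-0.0154; V=0.057337+-0.021596+-0.015426=0.0203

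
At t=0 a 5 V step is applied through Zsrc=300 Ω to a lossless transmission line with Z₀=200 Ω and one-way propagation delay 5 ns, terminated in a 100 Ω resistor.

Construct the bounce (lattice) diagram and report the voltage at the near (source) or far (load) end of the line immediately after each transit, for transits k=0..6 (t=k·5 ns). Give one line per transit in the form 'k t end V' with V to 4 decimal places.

Γ_L=-0.333333, Γ_S=0.200000; launch V₁=5·200/500=2.000000
k=0 src: V=2.0000
k=1 load: inc=2.000000, refl=2.000000·-0.333333=-0.6667; V=0.000000+2.000000+-0.666667=1.3333
k=2 src: inc=-0.666667, refl=-0.666667·0.200000=-0.1333; V=2.000000+-0.666667+-0.133333=1.2000
k=3 load: inc=-0.133333, refl=-0.133333·-0.333333=0.0444; V=1.333333+-0.133333+0.044444=1.2444
k=4 src: inc=0.044444, refl=0.044444·0.200000=0.0089; V=1.200000+0.044444+0.008889=1.2533
k=5 load: inc=0.008889, refl=0.008889·-0.333333=-0.0030; V=1.244444+0.008889+-0.002963=1.2504
k=6 src: inc=-0.002963, refl=-0.002963·0.200000=-0.0006; V=1.253333+-0.002963+-0.000593=1.2498

0 0 source 2.0000
1 5 load 1.3333
2 10 source 1.2000
3 15 load 1.2444
4 20 source 1.2533
5 25 load 1.2504
6 30 source 1.2498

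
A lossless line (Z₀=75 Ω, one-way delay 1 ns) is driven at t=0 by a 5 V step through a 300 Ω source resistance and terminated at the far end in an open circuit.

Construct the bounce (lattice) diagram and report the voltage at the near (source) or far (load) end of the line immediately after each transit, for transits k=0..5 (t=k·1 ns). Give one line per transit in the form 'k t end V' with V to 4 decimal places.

0 0 source 1.0000
1 1 load 2.0000
2 2 source 2.6000
3 3 load 3.2000
4 4 source 3.5600
5 5 load 3.9200

Γ_L=1.000000, Γ_S=0.600000; launch V₁=5·75/375=1.000000
k=0 src: V=1.0000
k=1 load: inc=1.000000, refl=1.000000·1.000000=1.0000; V=0.000000+1.000000+1.000000=2.0000
k=2 src: inc=1.000000, refl=1.000000·0.600000=0.6000; V=1.000000+1.000000+0.600000=2.6000
k=3 load: inc=0.600000, refl=0.600000·1.000000=0.6000; V=2.000000+0.600000+0.600000=3.2000
k=4 src: inc=0.600000, refl=0.600000·0.600000=0.3600; V=2.600000+0.600000+0.360000=3.5600
k=5 load: inc=0.360000, refl=0.360000·1.000000=0.3600; V=3.200000+0.360000+0.360000=3.9200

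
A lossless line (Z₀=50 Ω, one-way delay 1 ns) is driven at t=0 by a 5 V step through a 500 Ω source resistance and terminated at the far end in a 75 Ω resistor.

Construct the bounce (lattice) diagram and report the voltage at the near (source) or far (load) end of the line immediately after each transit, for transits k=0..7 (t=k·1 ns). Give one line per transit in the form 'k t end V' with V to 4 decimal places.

0 0 source 0.4545
1 1 load 0.5455
2 2 source 0.6198
3 3 load 0.6347
4 4 source 0.6469
5 5 load 0.6493
6 6 source 0.6513
7 7 load 0.6517

Γ_L=0.200000, Γ_S=0.818182; launch V₁=5·50/550=0.454545
k=0 src: V=0.4545
k=1 load: inc=0.454545, refl=0.454545·0.200000=0.0909; V=0.000000+0.454545+0.090909=0.5455
k=2 src: inc=0.090909, refl=0.090909·0.818182=0.0744; V=0.454545+0.090909+0.074380=0.6198
k=3 load: inc=0.074380, refl=0.074380·0.200000=0.0149; V=0.545455+0.074380+0.014876=0.6347
k=4 src: inc=0.014876, refl=0.014876·0.818182=0.0122; V=0.619835+0.014876+0.012171=0.6469
k=5 load: inc=0.012171, refl=0.012171·0.200000=0.0024; V=0.634711+0.012171+0.002434=0.6493
k=6 src: inc=0.002434, refl=0.002434·0.818182=0.0020; V=0.646882+0.002434+0.001992=0.6513
k=7 load: inc=0.001992, refl=0.001992·0.200000=0.0004; V=0.649316+0.001992+0.000398=0.6517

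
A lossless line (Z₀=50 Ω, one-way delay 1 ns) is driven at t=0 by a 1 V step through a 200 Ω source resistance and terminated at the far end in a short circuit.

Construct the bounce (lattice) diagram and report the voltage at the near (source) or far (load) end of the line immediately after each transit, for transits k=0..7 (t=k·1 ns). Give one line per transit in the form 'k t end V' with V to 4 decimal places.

Γ_L=-1.000000, Γ_S=0.600000; launch V₁=1·50/250=0.200000
k=0 src: V=0.2000
k=1 load: inc=0.200000, refl=0.200000·-1.000000=-0.2000; V=0.000000+0.200000+-0.200000=0.0000
k=2 src: inc=-0.200000, refl=-0.200000·0.600000=-0.1200; V=0.200000+-0.200000+-0.120000=-0.1200
k=3 load: inc=-0.120000, refl=-0.120000·-1.000000=0.1200; V=0.000000+-0.120000+0.120000=0.0000
k=4 src: inc=0.120000, refl=0.120000·0.600000=0.0720; V=-0.120000+0.120000+0.072000=0.0720
k=5 load: inc=0.072000, refl=0.072000·-1.000000=-0.0720; V=0.000000+0.072000+-0.072000=0.0000
k=6 src: inc=-0.072000, refl=-0.072000·0.600000=-0.0432; V=0.072000+-0.072000+-0.043200=-0.0432
k=7 load: inc=-0.043200, refl=-0.043200·-1.000000=0.0432; V=0.000000+-0.043200+0.043200=0.0000

0 0 source 0.2000
1 1 load 0.0000
2 2 source -0.1200
3 3 load 0.0000
4 4 source 0.0720
5 5 load 0.0000
6 6 source -0.0432
7 7 load 0.0000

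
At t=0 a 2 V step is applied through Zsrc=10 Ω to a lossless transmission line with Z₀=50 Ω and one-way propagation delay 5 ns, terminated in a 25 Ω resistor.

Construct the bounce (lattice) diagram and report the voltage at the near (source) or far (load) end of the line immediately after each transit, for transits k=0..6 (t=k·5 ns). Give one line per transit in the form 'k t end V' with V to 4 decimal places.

0 0 source 1.6667
1 5 load 1.1111
2 10 source 1.4815
3 15 load 1.3580
4 20 source 1.4403
5 25 load 1.4129
6 30 source 1.4312

Γ_L=-0.333333, Γ_S=-0.666667; launch V₁=2·50/60=1.666667
k=0 src: V=1.6667
k=1 load: inc=1.666667, refl=1.666667·-0.333333=-0.5556; V=0.000000+1.666667+-0.555556=1.1111
k=2 src: inc=-0.555556, refl=-0.555556·-0.666667=0.3704; V=1.666667+-0.555556+0.370370=1.4815
k=3 load: inc=0.370370, refl=0.370370·-0.333333=-0.1235; V=1.111111+0.370370+-0.123457=1.3580
k=4 src: inc=-0.123457, refl=-0.123457·-0.666667=0.0823; V=1.481481+-0.123457+0.082305=1.4403
k=5 load: inc=0.082305, refl=0.082305·-0.333333=-0.0274; V=1.358025+0.082305+-0.027435=1.4129
k=6 src: inc=-0.027435, refl=-0.027435·-0.666667=0.0183; V=1.440329+-0.027435+0.018290=1.4312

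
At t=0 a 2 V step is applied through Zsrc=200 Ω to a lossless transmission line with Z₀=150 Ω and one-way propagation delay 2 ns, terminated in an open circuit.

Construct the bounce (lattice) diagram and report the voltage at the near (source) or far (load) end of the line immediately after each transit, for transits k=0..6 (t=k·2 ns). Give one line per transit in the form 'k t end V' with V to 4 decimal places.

0 0 source 0.8571
1 2 load 1.7143
2 4 source 1.8367
3 6 load 1.9592
4 8 source 1.9767
5 10 load 1.9942
6 12 source 1.9967

Γ_L=1.000000, Γ_S=0.142857; launch V₁=2·150/350=0.857143
k=0 src: V=0.8571
k=1 load: inc=0.857143, refl=0.857143·1.000000=0.8571; V=0.000000+0.857143+0.857143=1.7143
k=2 src: inc=0.857143, refl=0.857143·0.142857=0.1224; V=0.857143+0.857143+0.122449=1.8367
k=3 load: inc=0.122449, refl=0.122449·1.000000=0.1224; V=1.714286+0.122449+0.122449=1.9592
k=4 src: inc=0.122449, refl=0.122449·0.142857=0.0175; V=1.836735+0.122449+0.017493=1.9767
k=5 load: inc=0.017493, refl=0.017493·1.000000=0.0175; V=1.959184+0.017493+0.017493=1.9942
k=6 src: inc=0.017493, refl=0.017493·0.142857=0.0025; V=1.976676+0.017493+0.002499=1.9967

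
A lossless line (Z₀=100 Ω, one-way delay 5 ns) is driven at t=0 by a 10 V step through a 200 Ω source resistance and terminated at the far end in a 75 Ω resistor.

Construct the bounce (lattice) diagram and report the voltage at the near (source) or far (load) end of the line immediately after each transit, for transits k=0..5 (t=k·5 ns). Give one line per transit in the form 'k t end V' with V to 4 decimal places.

Γ_L=-0.142857, Γ_S=0.333333; launch V₁=10·100/300=3.333333
k=0 src: V=3.3333
k=1 load: inc=3.333333, refl=3.333333·-0.142857=-0.4762; V=0.000000+3.333333+-0.476190=2.8571
k=2 src: inc=-0.476190, refl=-0.476190·0.333333=-0.1587; V=3.333333+-0.476190+-0.158730=2.6984
k=3 load: inc=-0.158730, refl=-0.158730·-0.142857=0.0227; V=2.857143+-0.158730+0.022676=2.7211
k=4 src: inc=0.022676, refl=0.022676·0.333333=0.0076; V=2.698413+0.022676+0.007559=2.7286
k=5 load: inc=0.007559, refl=0.007559·-0.142857=-0.0011; V=2.721088+0.007559+-0.001080=2.7276

0 0 source 3.3333
1 5 load 2.8571
2 10 source 2.6984
3 15 load 2.7211
4 20 source 2.7286
5 25 load 2.7276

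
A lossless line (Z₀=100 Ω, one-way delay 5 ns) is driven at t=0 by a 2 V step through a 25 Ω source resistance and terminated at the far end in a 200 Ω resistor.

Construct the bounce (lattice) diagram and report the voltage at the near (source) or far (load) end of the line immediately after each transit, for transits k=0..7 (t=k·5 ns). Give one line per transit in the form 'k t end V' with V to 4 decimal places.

Γ_L=0.333333, Γ_S=-0.600000; launch V₁=2·100/125=1.600000
k=0 src: V=1.6000
k=1 load: inc=1.600000, refl=1.600000·0.333333=0.5333; V=0.000000+1.600000+0.533333=2.1333
k=2 src: inc=0.533333, refl=0.533333·-0.600000=-0.3200; V=1.600000+0.533333+-0.320000=1.8133
k=3 load: inc=-0.320000, refl=-0.320000·0.333333=-0.1067; V=2.133333+-0.320000+-0.106667=1.7067
k=4 src: inc=-0.106667, refl=-0.106667·-0.600000=0.0640; V=1.813333+-0.106667+0.064000=1.7707
k=5 load: inc=0.064000, refl=0.064000·0.333333=0.0213; V=1.706667+0.064000+0.021333=1.7920
k=6 src: inc=0.021333, refl=0.021333·-0.600000=-0.0128; V=1.770667+0.021333+-0.012800=1.7792
k=7 load: inc=-0.012800, refl=-0.012800·0.333333=-0.0043; V=1.792000+-0.012800+-0.004267=1.7749

0 0 source 1.6000
1 5 load 2.1333
2 10 source 1.8133
3 15 load 1.7067
4 20 source 1.7707
5 25 load 1.7920
6 30 source 1.7792
7 35 load 1.7749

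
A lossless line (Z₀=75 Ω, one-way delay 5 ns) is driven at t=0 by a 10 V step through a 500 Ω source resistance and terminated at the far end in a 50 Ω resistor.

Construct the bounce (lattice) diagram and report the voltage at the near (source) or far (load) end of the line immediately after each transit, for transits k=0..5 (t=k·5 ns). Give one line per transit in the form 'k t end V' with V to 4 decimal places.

Γ_L=-0.200000, Γ_S=0.739130; launch V₁=10·75/575=1.304348
k=0 src: V=1.3043
k=1 load: inc=1.304348, refl=1.304348·-0.200000=-0.2609; V=0.000000+1.304348+-0.260870=1.0435
k=2 src: inc=-0.260870, refl=-0.260870·0.739130=-0.1928; V=1.304348+-0.260870+-0.192817=0.8507
k=3 load: inc=-0.192817, refl=-0.192817·-0.200000=0.0386; V=1.043478+-0.192817+0.038563=0.8892
k=4 src: inc=0.038563, refl=0.038563·0.739130=0.0285; V=0.850662+0.038563+0.028503=0.9177
k=5 load: inc=0.028503, refl=0.028503·-0.200000=-0.0057; V=0.889225+0.028503+-0.005701=0.9120

0 0 source 1.3043
1 5 load 1.0435
2 10 source 0.8507
3 15 load 0.8892
4 20 source 0.9177
5 25 load 0.9120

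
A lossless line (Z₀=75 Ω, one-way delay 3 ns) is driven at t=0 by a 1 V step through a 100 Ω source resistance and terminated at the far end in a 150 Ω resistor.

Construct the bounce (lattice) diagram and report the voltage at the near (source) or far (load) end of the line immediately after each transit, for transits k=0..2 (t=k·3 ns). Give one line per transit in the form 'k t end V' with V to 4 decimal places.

Γ_L=0.333333, Γ_S=0.142857; launch V₁=1·75/175=0.428571
k=0 src: V=0.4286
k=1 load: inc=0.428571, refl=0.428571·0.333333=0.1429; V=0.000000+0.428571+0.142857=0.5714
k=2 src: inc=0.142857, refl=0.142857·0.142857=0.0204; V=0.428571+0.142857+0.020408=0.5918

0 0 source 0.4286
1 3 load 0.5714
2 6 source 0.5918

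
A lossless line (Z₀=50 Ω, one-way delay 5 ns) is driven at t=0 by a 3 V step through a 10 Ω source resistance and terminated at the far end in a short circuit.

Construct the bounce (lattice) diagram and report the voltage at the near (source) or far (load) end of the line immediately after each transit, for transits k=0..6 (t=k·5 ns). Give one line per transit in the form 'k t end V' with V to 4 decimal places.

0 0 source 2.5000
1 5 load 0.0000
2 10 source 1.6667
3 15 load 0.0000
4 20 source 1.1111
5 25 load 0.0000
6 30 source 0.7407

Γ_L=-1.000000, Γ_S=-0.666667; launch V₁=3·50/60=2.500000
k=0 src: V=2.5000
k=1 load: inc=2.500000, refl=2.500000·-1.000000=-2.5000; V=0.000000+2.500000+-2.500000=0.0000
k=2 src: inc=-2.500000, refl=-2.500000·-0.666667=1.6667; V=2.500000+-2.500000+1.666667=1.6667
k=3 load: inc=1.666667, refl=1.666667·-1.000000=-1.6667; V=0.000000+1.666667+-1.666667=0.0000
k=4 src: inc=-1.666667, refl=-1.666667·-0.666667=1.1111; V=1.666667+-1.666667+1.111111=1.1111
k=5 load: inc=1.111111, refl=1.111111·-1.000000=-1.1111; V=0.000000+1.111111+-1.111111=0.0000
k=6 src: inc=-1.111111, refl=-1.111111·-0.666667=0.7407; V=1.111111+-1.111111+0.740741=0.7407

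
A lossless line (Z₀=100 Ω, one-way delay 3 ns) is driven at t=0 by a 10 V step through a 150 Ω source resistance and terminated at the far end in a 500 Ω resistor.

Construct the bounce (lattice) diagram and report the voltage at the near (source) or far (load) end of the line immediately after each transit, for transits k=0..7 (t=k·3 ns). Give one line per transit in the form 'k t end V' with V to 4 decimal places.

Γ_L=0.666667, Γ_S=0.200000; launch V₁=10·100/250=4.000000
k=0 src: V=4.0000
k=1 load: inc=4.000000, refl=4.000000·0.666667=2.6667; V=0.000000+4.000000+2.666667=6.6667
k=2 src: inc=2.666667, refl=2.666667·0.200000=0.5333; V=4.000000+2.666667+0.533333=7.2000
k=3 load: inc=0.533333, refl=0.533333·0.666667=0.3556; V=6.666667+0.533333+0.355556=7.5556
k=4 src: inc=0.355556, refl=0.355556·0.200000=0.0711; V=7.200000+0.355556+0.071111=7.6267
k=5 load: inc=0.071111, refl=0.071111·0.666667=0.0474; V=7.555556+0.071111+0.047407=7.6741
k=6 src: inc=0.047407, refl=0.047407·0.200000=0.0095; V=7.626667+0.047407+0.009481=7.6836
k=7 load: inc=0.009481, refl=0.009481·0.666667=0.0063; V=7.674074+0.009481+0.006321=7.6899

0 0 source 4.0000
1 3 load 6.6667
2 6 source 7.2000
3 9 load 7.5556
4 12 source 7.6267
5 15 load 7.6741
6 18 source 7.6836
7 21 load 7.6899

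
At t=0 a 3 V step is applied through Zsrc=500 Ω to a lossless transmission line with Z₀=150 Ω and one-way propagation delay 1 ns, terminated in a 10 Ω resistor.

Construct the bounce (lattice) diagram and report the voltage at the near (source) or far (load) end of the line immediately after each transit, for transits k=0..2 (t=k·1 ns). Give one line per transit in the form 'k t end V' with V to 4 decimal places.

0 0 source 0.6923
1 1 load 0.0865
2 2 source -0.2396

Γ_L=-0.875000, Γ_S=0.538462; launch V₁=3·150/650=0.692308
k=0 src: V=0.6923
k=1 load: inc=0.692308, refl=0.692308·-0.875000=-0.6058; V=0.000000+0.692308+-0.605769=0.0865
k=2 src: inc=-0.605769, refl=-0.605769·0.538462=-0.3262; V=0.692308+-0.605769+-0.326183=-0.2396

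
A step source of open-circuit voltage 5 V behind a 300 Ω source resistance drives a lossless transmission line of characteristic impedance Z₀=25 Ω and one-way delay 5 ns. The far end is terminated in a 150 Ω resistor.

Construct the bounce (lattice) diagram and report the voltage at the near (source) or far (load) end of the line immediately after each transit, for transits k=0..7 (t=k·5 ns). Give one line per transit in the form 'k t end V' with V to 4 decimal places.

0 0 source 0.3846
1 5 load 0.6593
2 10 source 0.8918
3 15 load 1.0578
4 20 source 1.1983
5 25 load 1.2987
6 30 source 1.3836
7 35 load 1.4443

Γ_L=0.714286, Γ_S=0.846154; launch V₁=5·25/325=0.384615
k=0 src: V=0.3846
k=1 load: inc=0.384615, refl=0.384615·0.714286=0.2747; V=0.000000+0.384615+0.274725=0.6593
k=2 src: inc=0.274725, refl=0.274725·0.846154=0.2325; V=0.384615+0.274725+0.232460=0.8918
k=3 load: inc=0.232460, refl=0.232460·0.714286=0.1660; V=0.659341+0.232460+0.166043=1.0578
k=4 src: inc=0.166043, refl=0.166043·0.846154=0.1405; V=0.891801+0.166043+0.140498=1.1983
k=5 load: inc=0.140498, refl=0.140498·0.714286=0.1004; V=1.057843+0.140498+0.100356=1.2987
k=6 src: inc=0.100356, refl=0.100356·0.846154=0.0849; V=1.198341+0.100356+0.084916=1.3836
k=7 load: inc=0.084916, refl=0.084916·0.714286=0.0607; V=1.298696+0.084916+0.060654=1.4443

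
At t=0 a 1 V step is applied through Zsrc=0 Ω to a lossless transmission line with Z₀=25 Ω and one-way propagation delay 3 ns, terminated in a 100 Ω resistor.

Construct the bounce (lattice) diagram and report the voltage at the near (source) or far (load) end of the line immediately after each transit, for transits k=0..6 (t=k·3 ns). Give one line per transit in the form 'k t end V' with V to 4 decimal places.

Γ_L=0.600000, Γ_S=-1.000000; launch V₁=1·25/25=1.000000
k=0 src: V=1.0000
k=1 load: inc=1.000000, refl=1.000000·0.600000=0.6000; V=0.000000+1.000000+0.600000=1.6000
k=2 src: inc=0.600000, refl=0.600000·-1.000000=-0.6000; V=1.000000+0.600000+-0.600000=1.0000
k=3 load: inc=-0.600000, refl=-0.600000·0.600000=-0.3600; V=1.600000+-0.600000+-0.360000=0.6400
k=4 src: inc=-0.360000, refl=-0.360000·-1.000000=0.3600; V=1.000000+-0.360000+0.360000=1.0000
k=5 load: inc=0.360000, refl=0.360000·0.600000=0.2160; V=0.640000+0.360000+0.216000=1.2160
k=6 src: inc=0.216000, refl=0.216000·-1.000000=-0.2160; V=1.000000+0.216000+-0.216000=1.0000

0 0 source 1.0000
1 3 load 1.6000
2 6 source 1.0000
3 9 load 0.6400
4 12 source 1.0000
5 15 load 1.2160
6 18 source 1.0000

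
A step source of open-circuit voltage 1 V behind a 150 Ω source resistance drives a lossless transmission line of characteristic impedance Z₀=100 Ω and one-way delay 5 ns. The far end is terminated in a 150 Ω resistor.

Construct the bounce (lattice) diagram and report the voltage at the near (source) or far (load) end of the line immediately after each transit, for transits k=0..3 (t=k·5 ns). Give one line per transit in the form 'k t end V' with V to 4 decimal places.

Γ_L=0.200000, Γ_S=0.200000; launch V₁=1·100/250=0.400000
k=0 src: V=0.4000
k=1 load: inc=0.400000, refl=0.400000·0.200000=0.0800; V=0.000000+0.400000+0.080000=0.4800
k=2 src: inc=0.080000, refl=0.080000·0.200000=0.0160; V=0.400000+0.080000+0.016000=0.4960
k=3 load: inc=0.016000, refl=0.016000·0.200000=0.0032; V=0.480000+0.016000+0.003200=0.4992

0 0 source 0.4000
1 5 load 0.4800
2 10 source 0.4960
3 15 load 0.4992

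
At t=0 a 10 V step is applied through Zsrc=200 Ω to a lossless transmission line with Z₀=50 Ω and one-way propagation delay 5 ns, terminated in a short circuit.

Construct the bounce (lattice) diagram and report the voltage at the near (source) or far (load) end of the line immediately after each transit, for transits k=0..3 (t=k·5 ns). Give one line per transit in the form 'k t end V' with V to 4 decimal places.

Γ_L=-1.000000, Γ_S=0.600000; launch V₁=10·50/250=2.000000
k=0 src: V=2.0000
k=1 load: inc=2.000000, refl=2.000000·-1.000000=-2.0000; V=0.000000+2.000000+-2.000000=0.0000
k=2 src: inc=-2.000000, refl=-2.000000·0.600000=-1.2000; V=2.000000+-2.000000+-1.200000=-1.2000
k=3 load: inc=-1.200000, refl=-1.200000·-1.000000=1.2000; V=0.000000+-1.200000+1.200000=0.0000

0 0 source 2.0000
1 5 load 0.0000
2 10 source -1.2000
3 15 load 0.0000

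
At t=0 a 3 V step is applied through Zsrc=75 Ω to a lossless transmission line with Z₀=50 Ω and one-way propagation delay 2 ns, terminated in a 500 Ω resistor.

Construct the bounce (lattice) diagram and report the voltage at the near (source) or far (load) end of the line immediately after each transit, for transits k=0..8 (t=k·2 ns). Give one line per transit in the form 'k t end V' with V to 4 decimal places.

Γ_L=0.818182, Γ_S=0.200000; launch V₁=3·50/125=1.200000
k=0 src: V=1.2000
k=1 load: inc=1.200000, refl=1.200000·0.818182=0.9818; V=0.000000+1.200000+0.981818=2.1818
k=2 src: inc=0.981818, refl=0.981818·0.200000=0.1964; V=1.200000+0.981818+0.196364=2.3782
k=3 load: inc=0.196364, refl=0.196364·0.818182=0.1607; V=2.181818+0.196364+0.160661=2.5388
k=4 src: inc=0.160661, refl=0.160661·0.200000=0.0321; V=2.378182+0.160661+0.032132=2.5710
k=5 load: inc=0.032132, refl=0.032132·0.818182=0.0263; V=2.538843+0.032132+0.026290=2.5973
k=6 src: inc=0.026290, refl=0.026290·0.200000=0.0053; V=2.570975+0.026290+0.005258=2.6025
k=7 load: inc=0.005258, refl=0.005258·0.818182=0.0043; V=2.597265+0.005258+0.004302=2.6068
k=8 src: inc=0.004302, refl=0.004302·0.200000=0.0009; V=2.602523+0.004302+0.000860=2.6077

0 0 source 1.2000
1 2 load 2.1818
2 4 source 2.3782
3 6 load 2.5388
4 8 source 2.5710
5 10 load 2.5973
6 12 source 2.6025
7 14 load 2.6068
8 16 source 2.6077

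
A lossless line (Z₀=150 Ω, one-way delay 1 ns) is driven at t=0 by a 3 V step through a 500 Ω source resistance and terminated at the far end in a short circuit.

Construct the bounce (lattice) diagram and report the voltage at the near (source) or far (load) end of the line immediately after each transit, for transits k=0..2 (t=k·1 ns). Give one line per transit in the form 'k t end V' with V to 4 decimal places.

0 0 source 0.6923
1 1 load 0.0000
2 2 source -0.3728

Γ_L=-1.000000, Γ_S=0.538462; launch V₁=3·150/650=0.692308
k=0 src: V=0.6923
k=1 load: inc=0.692308, refl=0.692308·-1.000000=-0.6923; V=0.000000+0.692308+-0.692308=0.0000
k=2 src: inc=-0.692308, refl=-0.692308·0.538462=-0.3728; V=0.692308+-0.692308+-0.372781=-0.3728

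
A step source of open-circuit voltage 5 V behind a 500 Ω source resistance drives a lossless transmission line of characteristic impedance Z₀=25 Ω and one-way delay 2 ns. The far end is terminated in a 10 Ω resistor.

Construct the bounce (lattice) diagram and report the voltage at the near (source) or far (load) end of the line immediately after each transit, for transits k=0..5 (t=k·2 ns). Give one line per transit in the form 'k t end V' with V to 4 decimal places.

0 0 source 0.2381
1 2 load 0.1361
2 4 source 0.0437
3 6 load 0.0833
4 8 source 0.1191
5 10 load 0.1038

Γ_L=-0.428571, Γ_S=0.904762; launch V₁=5·25/525=0.238095
k=0 src: V=0.2381
k=1 load: inc=0.238095, refl=0.238095·-0.428571=-0.1020; V=0.000000+0.238095+-0.102041=0.1361
k=2 src: inc=-0.102041, refl=-0.102041·0.904762=-0.0923; V=0.238095+-0.102041+-0.092323=0.0437
k=3 load: inc=-0.092323, refl=-0.092323·-0.428571=0.0396; V=0.136054+-0.092323+0.039567=0.0833
k=4 src: inc=0.039567, refl=0.039567·0.904762=0.0358; V=0.043732+0.039567+0.035799=0.1191
k=5 load: inc=0.035799, refl=0.035799·-0.428571=-0.0153; V=0.083299+0.035799+-0.015342=0.1038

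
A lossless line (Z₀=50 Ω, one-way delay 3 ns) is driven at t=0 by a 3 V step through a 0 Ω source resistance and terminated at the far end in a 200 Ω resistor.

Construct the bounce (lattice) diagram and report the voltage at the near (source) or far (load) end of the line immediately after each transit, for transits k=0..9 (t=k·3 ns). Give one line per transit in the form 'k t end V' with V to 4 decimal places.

0 0 source 3.0000
1 3 load 4.8000
2 6 source 3.0000
3 9 load 1.9200
4 12 source 3.0000
5 15 load 3.6480
6 18 source 3.0000
7 21 load 2.6112
8 24 source 3.0000
9 27 load 3.2333

Γ_L=0.600000, Γ_S=-1.000000; launch V₁=3·50/50=3.000000
k=0 src: V=3.0000
k=1 load: inc=3.000000, refl=3.000000·0.600000=1.8000; V=0.000000+3.000000+1.800000=4.8000
k=2 src: inc=1.800000, refl=1.800000·-1.000000=-1.8000; V=3.000000+1.800000+-1.800000=3.0000
k=3 load: inc=-1.800000, refl=-1.800000·0.600000=-1.0800; V=4.800000+-1.800000+-1.080000=1.9200
k=4 src: inc=-1.080000, refl=-1.080000·-1.000000=1.0800; V=3.000000+-1.080000+1.080000=3.0000
k=5 load: inc=1.080000, refl=1.080000·0.600000=0.6480; V=1.920000+1.080000+0.648000=3.6480
k=6 src: inc=0.648000, refl=0.648000·-1.000000=-0.6480; V=3.000000+0.648000+-0.648000=3.0000
k=7 load: inc=-0.648000, refl=-0.648000·0.600000=-0.3888; V=3.648000+-0.648000+-0.388800=2.6112
k=8 src: inc=-0.388800, refl=-0.388800·-1.000000=0.3888; V=3.000000+-0.388800+0.388800=3.0000
k=9 load: inc=0.388800, refl=0.388800·0.600000=0.2333; V=2.611200+0.388800+0.233280=3.2333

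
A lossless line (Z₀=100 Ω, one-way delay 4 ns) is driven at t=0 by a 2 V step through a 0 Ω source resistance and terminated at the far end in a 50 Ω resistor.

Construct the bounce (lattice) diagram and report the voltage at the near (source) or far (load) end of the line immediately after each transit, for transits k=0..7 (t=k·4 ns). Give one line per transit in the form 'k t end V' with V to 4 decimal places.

Γ_L=-0.333333, Γ_S=-1.000000; launch V₁=2·100/100=2.000000
k=0 src: V=2.0000
k=1 load: inc=2.000000, refl=2.000000·-0.333333=-0.6667; V=0.000000+2.000000+-0.666667=1.3333
k=2 src: inc=-0.666667, refl=-0.666667·-1.000000=0.6667; V=2.000000+-0.666667+0.666667=2.0000
k=3 load: inc=0.666667, refl=0.666667·-0.333333=-0.2222; V=1.333333+0.666667+-0.222222=1.7778
k=4 src: inc=-0.222222, refl=-0.222222·-1.000000=0.2222; V=2.000000+-0.222222+0.222222=2.0000
k=5 load: inc=0.222222, refl=0.222222·-0.333333=-0.0741; V=1.777778+0.222222+-0.074074=1.9259
k=6 src: inc=-0.074074, refl=-0.074074·-1.000000=0.0741; V=2.000000+-0.074074+0.074074=2.0000
k=7 load: inc=0.074074, refl=0.074074·-0.333333=-0.0247; V=1.925926+0.074074+-0.024691=1.9753

0 0 source 2.0000
1 4 load 1.3333
2 8 source 2.0000
3 12 load 1.7778
4 16 source 2.0000
5 20 load 1.9259
6 24 source 2.0000
7 28 load 1.9753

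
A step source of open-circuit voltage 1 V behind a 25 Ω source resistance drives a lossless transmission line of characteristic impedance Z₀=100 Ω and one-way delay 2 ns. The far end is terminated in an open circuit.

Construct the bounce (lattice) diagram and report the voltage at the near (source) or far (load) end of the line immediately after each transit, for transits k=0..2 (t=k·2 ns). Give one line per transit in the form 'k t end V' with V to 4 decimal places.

0 0 source 0.8000
1 2 load 1.6000
2 4 source 1.1200

Γ_L=1.000000, Γ_S=-0.600000; launch V₁=1·100/125=0.800000
k=0 src: V=0.8000
k=1 load: inc=0.800000, refl=0.800000·1.000000=0.8000; V=0.000000+0.800000+0.800000=1.6000
k=2 src: inc=0.800000, refl=0.800000·-0.600000=-0.4800; V=0.800000+0.800000+-0.480000=1.1200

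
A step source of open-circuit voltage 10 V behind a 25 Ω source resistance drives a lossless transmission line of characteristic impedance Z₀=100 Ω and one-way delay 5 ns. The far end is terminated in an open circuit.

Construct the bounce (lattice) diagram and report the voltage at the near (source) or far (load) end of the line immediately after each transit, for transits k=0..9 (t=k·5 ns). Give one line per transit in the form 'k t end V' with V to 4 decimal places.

Γ_L=1.000000, Γ_S=-0.600000; launch V₁=10·100/125=8.000000
k=0 src: V=8.0000
k=1 load: inc=8.000000, refl=8.000000·1.000000=8.0000; V=0.000000+8.000000+8.000000=16.0000
k=2 src: inc=8.000000, refl=8.000000·-0.600000=-4.8000; V=8.000000+8.000000+-4.800000=11.2000
k=3 load: inc=-4.800000, refl=-4.800000·1.000000=-4.8000; V=16.000000+-4.800000+-4.800000=6.4000
k=4 src: inc=-4.800000, refl=-4.800000·-0.600000=2.8800; V=11.200000+-4.800000+2.880000=9.2800
k=5 load: inc=2.880000, refl=2.880000·1.000000=2.8800; V=6.400000+2.880000+2.880000=12.1600
k=6 src: inc=2.880000, refl=2.880000·-0.600000=-1.7280; V=9.280000+2.880000+-1.728000=10.4320
k=7 load: inc=-1.728000, refl=-1.728000·1.000000=-1.7280; V=12.160000+-1.728000+-1.728000=8.7040
k=8 src: inc=-1.728000, refl=-1.728000·-0.600000=1.0368; V=10.432000+-1.728000+1.036800=9.7408
k=9 load: inc=1.036800, refl=1.036800·1.000000=1.0368; V=8.704000+1.036800+1.036800=10.7776

0 0 source 8.0000
1 5 load 16.0000
2 10 source 11.2000
3 15 load 6.4000
4 20 source 9.2800
5 25 load 12.1600
6 30 source 10.4320
7 35 load 8.7040
8 40 source 9.7408
9 45 load 10.7776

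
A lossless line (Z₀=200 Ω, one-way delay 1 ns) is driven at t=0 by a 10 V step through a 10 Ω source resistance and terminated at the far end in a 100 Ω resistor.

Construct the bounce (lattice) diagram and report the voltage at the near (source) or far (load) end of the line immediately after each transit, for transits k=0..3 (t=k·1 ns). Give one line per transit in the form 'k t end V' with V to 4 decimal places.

Γ_L=-0.333333, Γ_S=-0.904762; launch V₁=10·200/210=9.523810
k=0 src: V=9.5238
k=1 load: inc=9.523810, refl=9.523810·-0.333333=-3.1746; V=0.000000+9.523810+-3.174603=6.3492
k=2 src: inc=-3.174603, refl=-3.174603·-0.904762=2.8723; V=9.523810+-3.174603+2.872260=9.2215
k=3 load: inc=2.872260, refl=2.872260·-0.333333=-0.9574; V=6.349206+2.872260+-0.957420=8.2640

0 0 source 9.5238
1 1 load 6.3492
2 2 source 9.2215
3 3 load 8.2640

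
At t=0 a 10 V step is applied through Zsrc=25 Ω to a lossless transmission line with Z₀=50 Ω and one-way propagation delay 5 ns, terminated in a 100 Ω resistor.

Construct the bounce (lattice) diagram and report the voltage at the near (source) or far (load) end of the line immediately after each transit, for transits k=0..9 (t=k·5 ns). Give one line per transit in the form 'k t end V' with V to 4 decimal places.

Γ_L=0.333333, Γ_S=-0.333333; launch V₁=10·50/75=6.666667
k=0 src: V=6.6667
k=1 load: inc=6.666667, refl=6.666667·0.333333=2.2222; V=0.000000+6.666667+2.222222=8.8889
k=2 src: inc=2.222222, refl=2.222222·-0.333333=-0.7407; V=6.666667+2.222222+-0.740741=8.1481
k=3 load: inc=-0.740741, refl=-0.740741·0.333333=-0.2469; V=8.888889+-0.740741+-0.246914=7.9012
k=4 src: inc=-0.246914, refl=-0.246914·-0.333333=0.0823; V=8.148148+-0.246914+0.082305=7.9835
k=5 load: inc=0.082305, refl=0.082305·0.333333=0.0274; V=7.901235+0.082305+0.027435=8.0110
k=6 src: inc=0.027435, refl=0.027435·-0.333333=-0.0091; V=7.983539+0.027435+-0.009145=8.0018
k=7 load: inc=-0.009145, refl=-0.009145·0.333333=-0.0030; V=8.010974+-0.009145+-0.003048=7.9988
k=8 src: inc=-0.003048, refl=-0.003048·-0.333333=0.0010; V=8.001829+-0.003048+0.001016=7.9998
k=9 load: inc=0.001016, refl=0.001016·0.333333=0.0003; V=7.998781+0.001016+0.000339=8.0001

0 0 source 6.6667
1 5 load 8.8889
2 10 source 8.1481
3 15 load 7.9012
4 20 source 7.9835
5 25 load 8.0110
6 30 source 8.0018
7 35 load 7.9988
8 40 source 7.9998
9 45 load 8.0001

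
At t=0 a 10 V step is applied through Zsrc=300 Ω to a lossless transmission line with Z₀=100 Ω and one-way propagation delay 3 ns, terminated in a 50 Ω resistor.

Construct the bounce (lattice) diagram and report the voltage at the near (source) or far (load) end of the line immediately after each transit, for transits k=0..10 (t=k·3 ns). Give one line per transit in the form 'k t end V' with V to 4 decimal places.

Γ_L=-0.333333, Γ_S=0.500000; launch V₁=10·100/400=2.500000
k=0 src: V=2.5000
k=1 load: inc=2.500000, refl=2.500000·-0.333333=-0.8333; V=0.000000+2.500000+-0.833333=1.6667
k=2 src: inc=-0.833333, refl=-0.833333·0.500000=-0.4167; V=2.500000+-0.833333+-0.416667=1.2500
k=3 load: inc=-0.416667, refl=-0.416667·-0.333333=0.1389; V=1.666667+-0.416667+0.138889=1.3889
k=4 src: inc=0.138889, refl=0.138889·0.500000=0.0694; V=1.250000+0.138889+0.069444=1.4583
k=5 load: inc=0.069444, refl=0.069444·-0.333333=-0.0231; V=1.388889+0.069444+-0.023148=1.4352
k=6 src: inc=-0.023148, refl=-0.023148·0.500000=-0.0116; V=1.458333+-0.023148+-0.011574=1.4236
k=7 load: inc=-0.011574, refl=-0.011574·-0.333333=0.0039; V=1.435185+-0.011574+0.003858=1.4275
k=8 src: inc=0.003858, refl=0.003858·0.500000=0.0019; V=1.423611+0.003858+0.001929=1.4294
k=9 load: inc=0.001929, refl=0.001929·-0.333333=-0.0006; V=1.427469+0.001929+-0.000643=1.4288
k=10 src: inc=-0.000643, refl=-0.000643·0.500000=-0.0003; V=1.429398+-0.000643+-0.000322=1.4284

0 0 source 2.5000
1 3 load 1.6667
2 6 source 1.2500
3 9 load 1.3889
4 12 source 1.4583
5 15 load 1.4352
6 18 source 1.4236
7 21 load 1.4275
8 24 source 1.4294
9 27 load 1.4288
10 30 source 1.4284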